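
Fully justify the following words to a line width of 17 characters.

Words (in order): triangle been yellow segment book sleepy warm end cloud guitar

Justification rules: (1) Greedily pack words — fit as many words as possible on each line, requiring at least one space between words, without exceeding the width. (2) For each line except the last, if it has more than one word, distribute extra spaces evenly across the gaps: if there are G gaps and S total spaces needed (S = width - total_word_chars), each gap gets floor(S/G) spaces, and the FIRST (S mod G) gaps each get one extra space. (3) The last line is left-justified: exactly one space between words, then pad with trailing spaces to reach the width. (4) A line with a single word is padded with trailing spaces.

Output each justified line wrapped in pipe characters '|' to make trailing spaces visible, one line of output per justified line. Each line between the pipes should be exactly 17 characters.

Line 1: ['triangle', 'been'] (min_width=13, slack=4)
Line 2: ['yellow', 'segment'] (min_width=14, slack=3)
Line 3: ['book', 'sleepy', 'warm'] (min_width=16, slack=1)
Line 4: ['end', 'cloud', 'guitar'] (min_width=16, slack=1)

Answer: |triangle     been|
|yellow    segment|
|book  sleepy warm|
|end cloud guitar |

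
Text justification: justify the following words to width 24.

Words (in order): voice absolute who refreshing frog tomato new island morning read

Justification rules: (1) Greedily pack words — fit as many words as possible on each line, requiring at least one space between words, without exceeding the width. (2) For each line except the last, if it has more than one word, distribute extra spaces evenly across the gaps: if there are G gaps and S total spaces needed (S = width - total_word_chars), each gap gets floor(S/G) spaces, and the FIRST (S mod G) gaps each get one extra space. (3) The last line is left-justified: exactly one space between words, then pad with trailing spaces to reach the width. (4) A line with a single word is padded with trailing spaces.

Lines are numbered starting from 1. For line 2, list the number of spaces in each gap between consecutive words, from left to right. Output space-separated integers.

Line 1: ['voice', 'absolute', 'who'] (min_width=18, slack=6)
Line 2: ['refreshing', 'frog', 'tomato'] (min_width=22, slack=2)
Line 3: ['new', 'island', 'morning', 'read'] (min_width=23, slack=1)

Answer: 2 2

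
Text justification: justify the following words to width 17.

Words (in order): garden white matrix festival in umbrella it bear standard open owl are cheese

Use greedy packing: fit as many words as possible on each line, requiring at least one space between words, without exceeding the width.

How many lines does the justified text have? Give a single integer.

Line 1: ['garden', 'white'] (min_width=12, slack=5)
Line 2: ['matrix', 'festival'] (min_width=15, slack=2)
Line 3: ['in', 'umbrella', 'it'] (min_width=14, slack=3)
Line 4: ['bear', 'standard'] (min_width=13, slack=4)
Line 5: ['open', 'owl', 'are'] (min_width=12, slack=5)
Line 6: ['cheese'] (min_width=6, slack=11)
Total lines: 6

Answer: 6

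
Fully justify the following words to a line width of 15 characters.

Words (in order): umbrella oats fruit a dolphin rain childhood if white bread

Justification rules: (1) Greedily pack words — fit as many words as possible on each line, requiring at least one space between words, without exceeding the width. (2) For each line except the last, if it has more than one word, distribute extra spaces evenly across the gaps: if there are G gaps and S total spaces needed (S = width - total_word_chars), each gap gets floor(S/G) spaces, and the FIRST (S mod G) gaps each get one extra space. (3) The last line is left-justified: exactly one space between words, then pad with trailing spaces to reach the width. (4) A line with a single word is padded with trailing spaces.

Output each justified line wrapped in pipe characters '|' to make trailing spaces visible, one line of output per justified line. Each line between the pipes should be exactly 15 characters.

Answer: |umbrella   oats|
|fruit a dolphin|
|rain  childhood|
|if white bread |

Derivation:
Line 1: ['umbrella', 'oats'] (min_width=13, slack=2)
Line 2: ['fruit', 'a', 'dolphin'] (min_width=15, slack=0)
Line 3: ['rain', 'childhood'] (min_width=14, slack=1)
Line 4: ['if', 'white', 'bread'] (min_width=14, slack=1)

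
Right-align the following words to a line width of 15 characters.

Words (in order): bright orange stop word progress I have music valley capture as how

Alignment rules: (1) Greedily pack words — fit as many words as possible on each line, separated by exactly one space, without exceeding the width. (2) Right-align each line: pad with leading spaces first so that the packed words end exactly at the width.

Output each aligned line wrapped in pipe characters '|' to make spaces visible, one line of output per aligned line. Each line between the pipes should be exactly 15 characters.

Answer: |  bright orange|
|      stop word|
|progress I have|
|   music valley|
| capture as how|

Derivation:
Line 1: ['bright', 'orange'] (min_width=13, slack=2)
Line 2: ['stop', 'word'] (min_width=9, slack=6)
Line 3: ['progress', 'I', 'have'] (min_width=15, slack=0)
Line 4: ['music', 'valley'] (min_width=12, slack=3)
Line 5: ['capture', 'as', 'how'] (min_width=14, slack=1)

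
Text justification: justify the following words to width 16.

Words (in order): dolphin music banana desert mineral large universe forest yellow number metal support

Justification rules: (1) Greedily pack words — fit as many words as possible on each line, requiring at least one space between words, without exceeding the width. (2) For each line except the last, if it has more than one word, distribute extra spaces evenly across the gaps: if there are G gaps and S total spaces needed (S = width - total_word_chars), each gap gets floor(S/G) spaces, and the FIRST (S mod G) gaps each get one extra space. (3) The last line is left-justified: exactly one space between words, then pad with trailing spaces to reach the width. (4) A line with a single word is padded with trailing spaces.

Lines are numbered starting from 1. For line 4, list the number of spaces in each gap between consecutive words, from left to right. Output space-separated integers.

Line 1: ['dolphin', 'music'] (min_width=13, slack=3)
Line 2: ['banana', 'desert'] (min_width=13, slack=3)
Line 3: ['mineral', 'large'] (min_width=13, slack=3)
Line 4: ['universe', 'forest'] (min_width=15, slack=1)
Line 5: ['yellow', 'number'] (min_width=13, slack=3)
Line 6: ['metal', 'support'] (min_width=13, slack=3)

Answer: 2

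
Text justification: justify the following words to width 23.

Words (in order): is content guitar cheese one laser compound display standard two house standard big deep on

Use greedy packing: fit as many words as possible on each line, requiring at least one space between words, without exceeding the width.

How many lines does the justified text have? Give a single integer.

Line 1: ['is', 'content', 'guitar'] (min_width=17, slack=6)
Line 2: ['cheese', 'one', 'laser'] (min_width=16, slack=7)
Line 3: ['compound', 'display'] (min_width=16, slack=7)
Line 4: ['standard', 'two', 'house'] (min_width=18, slack=5)
Line 5: ['standard', 'big', 'deep', 'on'] (min_width=20, slack=3)
Total lines: 5

Answer: 5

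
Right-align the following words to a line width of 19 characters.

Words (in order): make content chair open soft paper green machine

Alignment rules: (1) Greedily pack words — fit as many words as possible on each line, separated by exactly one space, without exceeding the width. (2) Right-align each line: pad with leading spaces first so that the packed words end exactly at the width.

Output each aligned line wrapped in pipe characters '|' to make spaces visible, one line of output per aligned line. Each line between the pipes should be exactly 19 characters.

Answer: | make content chair|
|    open soft paper|
|      green machine|

Derivation:
Line 1: ['make', 'content', 'chair'] (min_width=18, slack=1)
Line 2: ['open', 'soft', 'paper'] (min_width=15, slack=4)
Line 3: ['green', 'machine'] (min_width=13, slack=6)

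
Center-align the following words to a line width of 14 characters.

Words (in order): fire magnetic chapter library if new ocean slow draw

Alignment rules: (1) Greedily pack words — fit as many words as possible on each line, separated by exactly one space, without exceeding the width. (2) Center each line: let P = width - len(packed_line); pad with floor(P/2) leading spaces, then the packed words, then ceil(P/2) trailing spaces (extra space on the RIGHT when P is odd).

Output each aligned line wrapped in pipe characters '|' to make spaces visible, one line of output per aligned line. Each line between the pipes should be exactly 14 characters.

Answer: |fire magnetic |
|   chapter    |
|library if new|
|  ocean slow  |
|     draw     |

Derivation:
Line 1: ['fire', 'magnetic'] (min_width=13, slack=1)
Line 2: ['chapter'] (min_width=7, slack=7)
Line 3: ['library', 'if', 'new'] (min_width=14, slack=0)
Line 4: ['ocean', 'slow'] (min_width=10, slack=4)
Line 5: ['draw'] (min_width=4, slack=10)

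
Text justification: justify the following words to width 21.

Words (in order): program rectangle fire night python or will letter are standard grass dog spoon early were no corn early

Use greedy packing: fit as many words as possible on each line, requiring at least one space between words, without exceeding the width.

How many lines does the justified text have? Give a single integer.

Line 1: ['program', 'rectangle'] (min_width=17, slack=4)
Line 2: ['fire', 'night', 'python', 'or'] (min_width=20, slack=1)
Line 3: ['will', 'letter', 'are'] (min_width=15, slack=6)
Line 4: ['standard', 'grass', 'dog'] (min_width=18, slack=3)
Line 5: ['spoon', 'early', 'were', 'no'] (min_width=19, slack=2)
Line 6: ['corn', 'early'] (min_width=10, slack=11)
Total lines: 6

Answer: 6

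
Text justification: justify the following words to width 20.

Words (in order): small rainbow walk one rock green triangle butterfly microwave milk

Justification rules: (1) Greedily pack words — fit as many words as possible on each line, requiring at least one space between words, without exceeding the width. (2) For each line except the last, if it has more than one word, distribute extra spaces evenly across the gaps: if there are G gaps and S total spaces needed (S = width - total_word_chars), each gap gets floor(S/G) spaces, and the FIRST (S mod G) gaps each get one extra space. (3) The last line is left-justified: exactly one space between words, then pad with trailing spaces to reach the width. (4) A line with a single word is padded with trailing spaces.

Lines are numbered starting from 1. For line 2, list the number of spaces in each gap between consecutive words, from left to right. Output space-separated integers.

Line 1: ['small', 'rainbow', 'walk'] (min_width=18, slack=2)
Line 2: ['one', 'rock', 'green'] (min_width=14, slack=6)
Line 3: ['triangle', 'butterfly'] (min_width=18, slack=2)
Line 4: ['microwave', 'milk'] (min_width=14, slack=6)

Answer: 4 4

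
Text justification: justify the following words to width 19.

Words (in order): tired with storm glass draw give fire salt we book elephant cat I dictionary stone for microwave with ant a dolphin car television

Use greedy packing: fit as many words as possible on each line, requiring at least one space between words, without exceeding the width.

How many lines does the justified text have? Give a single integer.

Line 1: ['tired', 'with', 'storm'] (min_width=16, slack=3)
Line 2: ['glass', 'draw', 'give'] (min_width=15, slack=4)
Line 3: ['fire', 'salt', 'we', 'book'] (min_width=17, slack=2)
Line 4: ['elephant', 'cat', 'I'] (min_width=14, slack=5)
Line 5: ['dictionary', 'stone'] (min_width=16, slack=3)
Line 6: ['for', 'microwave', 'with'] (min_width=18, slack=1)
Line 7: ['ant', 'a', 'dolphin', 'car'] (min_width=17, slack=2)
Line 8: ['television'] (min_width=10, slack=9)
Total lines: 8

Answer: 8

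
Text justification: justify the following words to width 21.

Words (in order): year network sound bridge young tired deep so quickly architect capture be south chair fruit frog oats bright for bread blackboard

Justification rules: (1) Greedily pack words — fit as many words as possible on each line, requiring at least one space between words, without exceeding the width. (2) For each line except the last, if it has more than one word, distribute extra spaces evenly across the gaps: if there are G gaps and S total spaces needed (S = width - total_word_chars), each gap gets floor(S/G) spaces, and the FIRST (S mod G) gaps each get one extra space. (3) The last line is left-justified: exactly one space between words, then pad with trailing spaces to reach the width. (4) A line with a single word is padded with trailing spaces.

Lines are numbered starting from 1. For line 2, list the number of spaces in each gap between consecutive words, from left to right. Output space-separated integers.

Answer: 3 2

Derivation:
Line 1: ['year', 'network', 'sound'] (min_width=18, slack=3)
Line 2: ['bridge', 'young', 'tired'] (min_width=18, slack=3)
Line 3: ['deep', 'so', 'quickly'] (min_width=15, slack=6)
Line 4: ['architect', 'capture', 'be'] (min_width=20, slack=1)
Line 5: ['south', 'chair', 'fruit'] (min_width=17, slack=4)
Line 6: ['frog', 'oats', 'bright', 'for'] (min_width=20, slack=1)
Line 7: ['bread', 'blackboard'] (min_width=16, slack=5)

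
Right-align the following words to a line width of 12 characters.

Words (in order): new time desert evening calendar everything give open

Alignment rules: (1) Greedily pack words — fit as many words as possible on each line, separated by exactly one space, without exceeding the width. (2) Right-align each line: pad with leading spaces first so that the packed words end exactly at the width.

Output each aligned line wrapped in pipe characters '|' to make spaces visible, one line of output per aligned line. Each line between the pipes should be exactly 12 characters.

Answer: |    new time|
|      desert|
|     evening|
|    calendar|
|  everything|
|   give open|

Derivation:
Line 1: ['new', 'time'] (min_width=8, slack=4)
Line 2: ['desert'] (min_width=6, slack=6)
Line 3: ['evening'] (min_width=7, slack=5)
Line 4: ['calendar'] (min_width=8, slack=4)
Line 5: ['everything'] (min_width=10, slack=2)
Line 6: ['give', 'open'] (min_width=9, slack=3)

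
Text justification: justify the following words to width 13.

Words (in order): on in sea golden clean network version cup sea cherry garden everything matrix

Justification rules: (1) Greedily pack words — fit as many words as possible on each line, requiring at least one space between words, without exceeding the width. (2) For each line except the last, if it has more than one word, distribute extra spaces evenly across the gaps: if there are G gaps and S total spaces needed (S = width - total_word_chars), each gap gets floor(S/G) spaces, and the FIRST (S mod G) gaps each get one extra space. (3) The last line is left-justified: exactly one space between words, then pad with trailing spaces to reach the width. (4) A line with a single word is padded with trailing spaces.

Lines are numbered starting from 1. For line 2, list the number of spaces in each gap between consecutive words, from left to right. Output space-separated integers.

Answer: 2

Derivation:
Line 1: ['on', 'in', 'sea'] (min_width=9, slack=4)
Line 2: ['golden', 'clean'] (min_width=12, slack=1)
Line 3: ['network'] (min_width=7, slack=6)
Line 4: ['version', 'cup'] (min_width=11, slack=2)
Line 5: ['sea', 'cherry'] (min_width=10, slack=3)
Line 6: ['garden'] (min_width=6, slack=7)
Line 7: ['everything'] (min_width=10, slack=3)
Line 8: ['matrix'] (min_width=6, slack=7)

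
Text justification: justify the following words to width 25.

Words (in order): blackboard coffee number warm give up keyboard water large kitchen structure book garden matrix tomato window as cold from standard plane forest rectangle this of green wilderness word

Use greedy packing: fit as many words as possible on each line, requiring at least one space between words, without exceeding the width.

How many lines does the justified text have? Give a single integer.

Answer: 8

Derivation:
Line 1: ['blackboard', 'coffee', 'number'] (min_width=24, slack=1)
Line 2: ['warm', 'give', 'up', 'keyboard'] (min_width=21, slack=4)
Line 3: ['water', 'large', 'kitchen'] (min_width=19, slack=6)
Line 4: ['structure', 'book', 'garden'] (min_width=21, slack=4)
Line 5: ['matrix', 'tomato', 'window', 'as'] (min_width=23, slack=2)
Line 6: ['cold', 'from', 'standard', 'plane'] (min_width=24, slack=1)
Line 7: ['forest', 'rectangle', 'this', 'of'] (min_width=24, slack=1)
Line 8: ['green', 'wilderness', 'word'] (min_width=21, slack=4)
Total lines: 8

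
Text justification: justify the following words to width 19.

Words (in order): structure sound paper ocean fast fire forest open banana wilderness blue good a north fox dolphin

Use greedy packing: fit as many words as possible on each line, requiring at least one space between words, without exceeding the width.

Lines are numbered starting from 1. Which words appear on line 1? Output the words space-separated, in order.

Line 1: ['structure', 'sound'] (min_width=15, slack=4)
Line 2: ['paper', 'ocean', 'fast'] (min_width=16, slack=3)
Line 3: ['fire', 'forest', 'open'] (min_width=16, slack=3)
Line 4: ['banana', 'wilderness'] (min_width=17, slack=2)
Line 5: ['blue', 'good', 'a', 'north'] (min_width=17, slack=2)
Line 6: ['fox', 'dolphin'] (min_width=11, slack=8)

Answer: structure sound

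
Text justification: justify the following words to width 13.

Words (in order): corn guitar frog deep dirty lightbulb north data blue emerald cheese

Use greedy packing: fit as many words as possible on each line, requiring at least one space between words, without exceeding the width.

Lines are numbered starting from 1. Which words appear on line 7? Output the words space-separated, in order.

Line 1: ['corn', 'guitar'] (min_width=11, slack=2)
Line 2: ['frog', 'deep'] (min_width=9, slack=4)
Line 3: ['dirty'] (min_width=5, slack=8)
Line 4: ['lightbulb'] (min_width=9, slack=4)
Line 5: ['north', 'data'] (min_width=10, slack=3)
Line 6: ['blue', 'emerald'] (min_width=12, slack=1)
Line 7: ['cheese'] (min_width=6, slack=7)

Answer: cheese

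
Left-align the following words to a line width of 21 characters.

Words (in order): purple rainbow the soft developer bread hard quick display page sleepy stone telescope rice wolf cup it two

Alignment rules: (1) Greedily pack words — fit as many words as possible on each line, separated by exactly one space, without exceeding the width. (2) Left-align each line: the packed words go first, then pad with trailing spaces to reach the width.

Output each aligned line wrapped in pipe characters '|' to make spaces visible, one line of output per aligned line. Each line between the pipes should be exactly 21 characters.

Line 1: ['purple', 'rainbow', 'the'] (min_width=18, slack=3)
Line 2: ['soft', 'developer', 'bread'] (min_width=20, slack=1)
Line 3: ['hard', 'quick', 'display'] (min_width=18, slack=3)
Line 4: ['page', 'sleepy', 'stone'] (min_width=17, slack=4)
Line 5: ['telescope', 'rice', 'wolf'] (min_width=19, slack=2)
Line 6: ['cup', 'it', 'two'] (min_width=10, slack=11)

Answer: |purple rainbow the   |
|soft developer bread |
|hard quick display   |
|page sleepy stone    |
|telescope rice wolf  |
|cup it two           |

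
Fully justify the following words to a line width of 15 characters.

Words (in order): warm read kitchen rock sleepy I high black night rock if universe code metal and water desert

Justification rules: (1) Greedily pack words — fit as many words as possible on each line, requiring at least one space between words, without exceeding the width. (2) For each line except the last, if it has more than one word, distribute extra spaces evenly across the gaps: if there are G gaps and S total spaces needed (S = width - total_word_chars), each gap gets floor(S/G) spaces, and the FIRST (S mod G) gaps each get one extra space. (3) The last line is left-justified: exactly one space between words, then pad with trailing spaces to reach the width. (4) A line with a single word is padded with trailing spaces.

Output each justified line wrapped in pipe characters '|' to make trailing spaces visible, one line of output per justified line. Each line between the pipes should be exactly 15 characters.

Line 1: ['warm', 'read'] (min_width=9, slack=6)
Line 2: ['kitchen', 'rock'] (min_width=12, slack=3)
Line 3: ['sleepy', 'I', 'high'] (min_width=13, slack=2)
Line 4: ['black', 'night'] (min_width=11, slack=4)
Line 5: ['rock', 'if'] (min_width=7, slack=8)
Line 6: ['universe', 'code'] (min_width=13, slack=2)
Line 7: ['metal', 'and', 'water'] (min_width=15, slack=0)
Line 8: ['desert'] (min_width=6, slack=9)

Answer: |warm       read|
|kitchen    rock|
|sleepy  I  high|
|black     night|
|rock         if|
|universe   code|
|metal and water|
|desert         |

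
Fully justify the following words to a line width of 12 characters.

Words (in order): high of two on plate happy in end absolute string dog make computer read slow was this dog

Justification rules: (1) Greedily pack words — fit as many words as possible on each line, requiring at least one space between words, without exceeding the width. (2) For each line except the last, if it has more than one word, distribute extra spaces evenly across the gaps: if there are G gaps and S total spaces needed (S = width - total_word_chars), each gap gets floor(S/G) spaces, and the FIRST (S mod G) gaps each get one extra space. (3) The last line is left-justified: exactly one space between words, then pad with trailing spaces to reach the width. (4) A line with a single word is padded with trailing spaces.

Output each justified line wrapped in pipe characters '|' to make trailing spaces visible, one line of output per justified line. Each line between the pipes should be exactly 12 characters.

Line 1: ['high', 'of', 'two'] (min_width=11, slack=1)
Line 2: ['on', 'plate'] (min_width=8, slack=4)
Line 3: ['happy', 'in', 'end'] (min_width=12, slack=0)
Line 4: ['absolute'] (min_width=8, slack=4)
Line 5: ['string', 'dog'] (min_width=10, slack=2)
Line 6: ['make'] (min_width=4, slack=8)
Line 7: ['computer'] (min_width=8, slack=4)
Line 8: ['read', 'slow'] (min_width=9, slack=3)
Line 9: ['was', 'this', 'dog'] (min_width=12, slack=0)

Answer: |high  of two|
|on     plate|
|happy in end|
|absolute    |
|string   dog|
|make        |
|computer    |
|read    slow|
|was this dog|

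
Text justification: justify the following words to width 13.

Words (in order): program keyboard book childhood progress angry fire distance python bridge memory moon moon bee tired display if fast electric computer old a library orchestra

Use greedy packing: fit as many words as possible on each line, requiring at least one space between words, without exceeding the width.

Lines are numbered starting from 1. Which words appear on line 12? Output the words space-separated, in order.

Answer: electric

Derivation:
Line 1: ['program'] (min_width=7, slack=6)
Line 2: ['keyboard', 'book'] (min_width=13, slack=0)
Line 3: ['childhood'] (min_width=9, slack=4)
Line 4: ['progress'] (min_width=8, slack=5)
Line 5: ['angry', 'fire'] (min_width=10, slack=3)
Line 6: ['distance'] (min_width=8, slack=5)
Line 7: ['python', 'bridge'] (min_width=13, slack=0)
Line 8: ['memory', 'moon'] (min_width=11, slack=2)
Line 9: ['moon', 'bee'] (min_width=8, slack=5)
Line 10: ['tired', 'display'] (min_width=13, slack=0)
Line 11: ['if', 'fast'] (min_width=7, slack=6)
Line 12: ['electric'] (min_width=8, slack=5)
Line 13: ['computer', 'old'] (min_width=12, slack=1)
Line 14: ['a', 'library'] (min_width=9, slack=4)
Line 15: ['orchestra'] (min_width=9, slack=4)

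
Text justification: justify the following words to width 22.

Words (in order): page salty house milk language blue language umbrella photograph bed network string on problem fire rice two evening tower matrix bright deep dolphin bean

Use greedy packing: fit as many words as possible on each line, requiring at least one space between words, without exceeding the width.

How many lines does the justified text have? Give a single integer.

Line 1: ['page', 'salty', 'house', 'milk'] (min_width=21, slack=1)
Line 2: ['language', 'blue', 'language'] (min_width=22, slack=0)
Line 3: ['umbrella', 'photograph'] (min_width=19, slack=3)
Line 4: ['bed', 'network', 'string', 'on'] (min_width=21, slack=1)
Line 5: ['problem', 'fire', 'rice', 'two'] (min_width=21, slack=1)
Line 6: ['evening', 'tower', 'matrix'] (min_width=20, slack=2)
Line 7: ['bright', 'deep', 'dolphin'] (min_width=19, slack=3)
Line 8: ['bean'] (min_width=4, slack=18)
Total lines: 8

Answer: 8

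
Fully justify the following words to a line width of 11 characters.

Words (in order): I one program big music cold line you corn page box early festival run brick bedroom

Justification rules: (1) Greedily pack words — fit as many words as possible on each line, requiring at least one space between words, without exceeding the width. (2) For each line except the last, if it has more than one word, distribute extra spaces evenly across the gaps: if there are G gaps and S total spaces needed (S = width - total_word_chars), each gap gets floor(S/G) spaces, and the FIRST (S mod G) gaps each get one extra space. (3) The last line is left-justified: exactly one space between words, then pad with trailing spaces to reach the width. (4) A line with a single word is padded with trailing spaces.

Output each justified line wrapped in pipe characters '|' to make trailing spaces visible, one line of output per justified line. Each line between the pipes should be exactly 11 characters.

Line 1: ['I', 'one'] (min_width=5, slack=6)
Line 2: ['program', 'big'] (min_width=11, slack=0)
Line 3: ['music', 'cold'] (min_width=10, slack=1)
Line 4: ['line', 'you'] (min_width=8, slack=3)
Line 5: ['corn', 'page'] (min_width=9, slack=2)
Line 6: ['box', 'early'] (min_width=9, slack=2)
Line 7: ['festival'] (min_width=8, slack=3)
Line 8: ['run', 'brick'] (min_width=9, slack=2)
Line 9: ['bedroom'] (min_width=7, slack=4)

Answer: |I       one|
|program big|
|music  cold|
|line    you|
|corn   page|
|box   early|
|festival   |
|run   brick|
|bedroom    |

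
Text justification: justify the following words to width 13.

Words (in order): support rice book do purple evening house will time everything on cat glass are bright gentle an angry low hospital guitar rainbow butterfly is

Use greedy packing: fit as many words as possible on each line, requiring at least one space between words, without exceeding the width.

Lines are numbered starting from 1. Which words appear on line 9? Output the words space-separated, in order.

Answer: an angry low

Derivation:
Line 1: ['support', 'rice'] (min_width=12, slack=1)
Line 2: ['book', 'do'] (min_width=7, slack=6)
Line 3: ['purple'] (min_width=6, slack=7)
Line 4: ['evening', 'house'] (min_width=13, slack=0)
Line 5: ['will', 'time'] (min_width=9, slack=4)
Line 6: ['everything', 'on'] (min_width=13, slack=0)
Line 7: ['cat', 'glass', 'are'] (min_width=13, slack=0)
Line 8: ['bright', 'gentle'] (min_width=13, slack=0)
Line 9: ['an', 'angry', 'low'] (min_width=12, slack=1)
Line 10: ['hospital'] (min_width=8, slack=5)
Line 11: ['guitar'] (min_width=6, slack=7)
Line 12: ['rainbow'] (min_width=7, slack=6)
Line 13: ['butterfly', 'is'] (min_width=12, slack=1)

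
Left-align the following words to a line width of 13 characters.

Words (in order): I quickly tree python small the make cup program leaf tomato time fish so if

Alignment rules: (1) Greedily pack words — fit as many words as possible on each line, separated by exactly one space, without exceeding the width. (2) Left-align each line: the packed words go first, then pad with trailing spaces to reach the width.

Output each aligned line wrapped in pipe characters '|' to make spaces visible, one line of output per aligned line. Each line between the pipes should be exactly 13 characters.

Answer: |I quickly    |
|tree python  |
|small the    |
|make cup     |
|program leaf |
|tomato time  |
|fish so if   |

Derivation:
Line 1: ['I', 'quickly'] (min_width=9, slack=4)
Line 2: ['tree', 'python'] (min_width=11, slack=2)
Line 3: ['small', 'the'] (min_width=9, slack=4)
Line 4: ['make', 'cup'] (min_width=8, slack=5)
Line 5: ['program', 'leaf'] (min_width=12, slack=1)
Line 6: ['tomato', 'time'] (min_width=11, slack=2)
Line 7: ['fish', 'so', 'if'] (min_width=10, slack=3)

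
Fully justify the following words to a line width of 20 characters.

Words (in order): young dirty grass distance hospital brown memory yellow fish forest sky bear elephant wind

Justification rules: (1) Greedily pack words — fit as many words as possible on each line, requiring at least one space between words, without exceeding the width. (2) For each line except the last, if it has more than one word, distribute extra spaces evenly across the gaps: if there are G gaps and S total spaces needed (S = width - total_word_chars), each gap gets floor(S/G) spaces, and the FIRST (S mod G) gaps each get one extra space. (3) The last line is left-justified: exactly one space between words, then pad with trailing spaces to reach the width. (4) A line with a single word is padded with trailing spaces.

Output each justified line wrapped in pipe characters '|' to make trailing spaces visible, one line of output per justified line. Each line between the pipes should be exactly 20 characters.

Line 1: ['young', 'dirty', 'grass'] (min_width=17, slack=3)
Line 2: ['distance', 'hospital'] (min_width=17, slack=3)
Line 3: ['brown', 'memory', 'yellow'] (min_width=19, slack=1)
Line 4: ['fish', 'forest', 'sky', 'bear'] (min_width=20, slack=0)
Line 5: ['elephant', 'wind'] (min_width=13, slack=7)

Answer: |young   dirty  grass|
|distance    hospital|
|brown  memory yellow|
|fish forest sky bear|
|elephant wind       |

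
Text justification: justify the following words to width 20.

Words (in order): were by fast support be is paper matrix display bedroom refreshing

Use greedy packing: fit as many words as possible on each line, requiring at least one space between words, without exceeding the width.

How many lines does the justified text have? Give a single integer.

Line 1: ['were', 'by', 'fast', 'support'] (min_width=20, slack=0)
Line 2: ['be', 'is', 'paper', 'matrix'] (min_width=18, slack=2)
Line 3: ['display', 'bedroom'] (min_width=15, slack=5)
Line 4: ['refreshing'] (min_width=10, slack=10)
Total lines: 4

Answer: 4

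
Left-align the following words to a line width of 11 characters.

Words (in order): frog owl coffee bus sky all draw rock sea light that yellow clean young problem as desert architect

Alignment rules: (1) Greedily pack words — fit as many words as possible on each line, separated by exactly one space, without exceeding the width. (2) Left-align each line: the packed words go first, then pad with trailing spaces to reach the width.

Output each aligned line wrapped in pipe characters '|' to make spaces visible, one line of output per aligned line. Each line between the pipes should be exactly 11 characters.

Answer: |frog owl   |
|coffee bus |
|sky all    |
|draw rock  |
|sea light  |
|that yellow|
|clean young|
|problem as |
|desert     |
|architect  |

Derivation:
Line 1: ['frog', 'owl'] (min_width=8, slack=3)
Line 2: ['coffee', 'bus'] (min_width=10, slack=1)
Line 3: ['sky', 'all'] (min_width=7, slack=4)
Line 4: ['draw', 'rock'] (min_width=9, slack=2)
Line 5: ['sea', 'light'] (min_width=9, slack=2)
Line 6: ['that', 'yellow'] (min_width=11, slack=0)
Line 7: ['clean', 'young'] (min_width=11, slack=0)
Line 8: ['problem', 'as'] (min_width=10, slack=1)
Line 9: ['desert'] (min_width=6, slack=5)
Line 10: ['architect'] (min_width=9, slack=2)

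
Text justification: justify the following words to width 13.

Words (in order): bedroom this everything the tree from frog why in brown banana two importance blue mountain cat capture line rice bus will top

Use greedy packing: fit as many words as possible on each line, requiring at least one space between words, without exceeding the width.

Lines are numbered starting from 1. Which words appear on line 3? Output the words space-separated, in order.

Line 1: ['bedroom', 'this'] (min_width=12, slack=1)
Line 2: ['everything'] (min_width=10, slack=3)
Line 3: ['the', 'tree', 'from'] (min_width=13, slack=0)
Line 4: ['frog', 'why', 'in'] (min_width=11, slack=2)
Line 5: ['brown', 'banana'] (min_width=12, slack=1)
Line 6: ['two'] (min_width=3, slack=10)
Line 7: ['importance'] (min_width=10, slack=3)
Line 8: ['blue', 'mountain'] (min_width=13, slack=0)
Line 9: ['cat', 'capture'] (min_width=11, slack=2)
Line 10: ['line', 'rice', 'bus'] (min_width=13, slack=0)
Line 11: ['will', 'top'] (min_width=8, slack=5)

Answer: the tree from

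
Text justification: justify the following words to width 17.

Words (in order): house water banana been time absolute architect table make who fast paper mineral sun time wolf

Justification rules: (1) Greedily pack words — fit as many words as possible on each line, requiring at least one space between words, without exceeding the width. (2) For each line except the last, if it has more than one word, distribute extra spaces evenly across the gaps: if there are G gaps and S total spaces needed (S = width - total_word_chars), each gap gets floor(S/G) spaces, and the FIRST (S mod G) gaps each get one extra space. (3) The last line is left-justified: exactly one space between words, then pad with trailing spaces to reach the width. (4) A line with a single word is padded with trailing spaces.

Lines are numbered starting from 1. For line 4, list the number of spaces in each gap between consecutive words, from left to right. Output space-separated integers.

Answer: 3

Derivation:
Line 1: ['house', 'water'] (min_width=11, slack=6)
Line 2: ['banana', 'been', 'time'] (min_width=16, slack=1)
Line 3: ['absolute'] (min_width=8, slack=9)
Line 4: ['architect', 'table'] (min_width=15, slack=2)
Line 5: ['make', 'who', 'fast'] (min_width=13, slack=4)
Line 6: ['paper', 'mineral', 'sun'] (min_width=17, slack=0)
Line 7: ['time', 'wolf'] (min_width=9, slack=8)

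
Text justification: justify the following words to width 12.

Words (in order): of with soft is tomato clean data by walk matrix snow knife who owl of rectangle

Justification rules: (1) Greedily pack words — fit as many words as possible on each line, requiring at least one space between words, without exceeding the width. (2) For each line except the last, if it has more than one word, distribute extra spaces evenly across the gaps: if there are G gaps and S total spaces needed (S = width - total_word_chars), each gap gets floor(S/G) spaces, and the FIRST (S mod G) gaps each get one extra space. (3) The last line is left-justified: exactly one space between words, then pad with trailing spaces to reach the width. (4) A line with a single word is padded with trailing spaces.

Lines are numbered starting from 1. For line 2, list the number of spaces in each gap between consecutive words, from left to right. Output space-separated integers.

Line 1: ['of', 'with', 'soft'] (min_width=12, slack=0)
Line 2: ['is', 'tomato'] (min_width=9, slack=3)
Line 3: ['clean', 'data'] (min_width=10, slack=2)
Line 4: ['by', 'walk'] (min_width=7, slack=5)
Line 5: ['matrix', 'snow'] (min_width=11, slack=1)
Line 6: ['knife', 'who'] (min_width=9, slack=3)
Line 7: ['owl', 'of'] (min_width=6, slack=6)
Line 8: ['rectangle'] (min_width=9, slack=3)

Answer: 4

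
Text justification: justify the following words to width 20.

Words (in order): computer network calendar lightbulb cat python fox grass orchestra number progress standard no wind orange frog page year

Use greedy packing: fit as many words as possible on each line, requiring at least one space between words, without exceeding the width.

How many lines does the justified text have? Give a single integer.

Line 1: ['computer', 'network'] (min_width=16, slack=4)
Line 2: ['calendar', 'lightbulb'] (min_width=18, slack=2)
Line 3: ['cat', 'python', 'fox', 'grass'] (min_width=20, slack=0)
Line 4: ['orchestra', 'number'] (min_width=16, slack=4)
Line 5: ['progress', 'standard', 'no'] (min_width=20, slack=0)
Line 6: ['wind', 'orange', 'frog'] (min_width=16, slack=4)
Line 7: ['page', 'year'] (min_width=9, slack=11)
Total lines: 7

Answer: 7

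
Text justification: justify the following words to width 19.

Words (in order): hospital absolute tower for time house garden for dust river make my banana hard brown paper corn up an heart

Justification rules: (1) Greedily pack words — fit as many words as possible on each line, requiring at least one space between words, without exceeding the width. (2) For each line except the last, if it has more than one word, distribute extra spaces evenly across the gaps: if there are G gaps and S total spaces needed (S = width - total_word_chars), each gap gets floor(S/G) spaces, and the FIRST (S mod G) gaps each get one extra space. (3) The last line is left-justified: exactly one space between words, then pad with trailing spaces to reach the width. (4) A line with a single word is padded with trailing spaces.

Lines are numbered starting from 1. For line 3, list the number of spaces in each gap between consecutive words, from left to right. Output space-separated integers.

Line 1: ['hospital', 'absolute'] (min_width=17, slack=2)
Line 2: ['tower', 'for', 'time'] (min_width=14, slack=5)
Line 3: ['house', 'garden', 'for'] (min_width=16, slack=3)
Line 4: ['dust', 'river', 'make', 'my'] (min_width=18, slack=1)
Line 5: ['banana', 'hard', 'brown'] (min_width=17, slack=2)
Line 6: ['paper', 'corn', 'up', 'an'] (min_width=16, slack=3)
Line 7: ['heart'] (min_width=5, slack=14)

Answer: 3 2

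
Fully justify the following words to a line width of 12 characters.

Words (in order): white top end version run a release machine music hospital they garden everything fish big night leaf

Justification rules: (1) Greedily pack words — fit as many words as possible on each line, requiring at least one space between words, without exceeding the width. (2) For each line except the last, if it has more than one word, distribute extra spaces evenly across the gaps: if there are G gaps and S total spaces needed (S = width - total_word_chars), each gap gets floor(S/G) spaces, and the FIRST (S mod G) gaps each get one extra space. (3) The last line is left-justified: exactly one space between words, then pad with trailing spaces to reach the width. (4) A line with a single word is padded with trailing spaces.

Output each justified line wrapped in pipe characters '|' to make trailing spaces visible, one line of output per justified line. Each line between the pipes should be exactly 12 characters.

Line 1: ['white', 'top'] (min_width=9, slack=3)
Line 2: ['end', 'version'] (min_width=11, slack=1)
Line 3: ['run', 'a'] (min_width=5, slack=7)
Line 4: ['release'] (min_width=7, slack=5)
Line 5: ['machine'] (min_width=7, slack=5)
Line 6: ['music'] (min_width=5, slack=7)
Line 7: ['hospital'] (min_width=8, slack=4)
Line 8: ['they', 'garden'] (min_width=11, slack=1)
Line 9: ['everything'] (min_width=10, slack=2)
Line 10: ['fish', 'big'] (min_width=8, slack=4)
Line 11: ['night', 'leaf'] (min_width=10, slack=2)

Answer: |white    top|
|end  version|
|run        a|
|release     |
|machine     |
|music       |
|hospital    |
|they  garden|
|everything  |
|fish     big|
|night leaf  |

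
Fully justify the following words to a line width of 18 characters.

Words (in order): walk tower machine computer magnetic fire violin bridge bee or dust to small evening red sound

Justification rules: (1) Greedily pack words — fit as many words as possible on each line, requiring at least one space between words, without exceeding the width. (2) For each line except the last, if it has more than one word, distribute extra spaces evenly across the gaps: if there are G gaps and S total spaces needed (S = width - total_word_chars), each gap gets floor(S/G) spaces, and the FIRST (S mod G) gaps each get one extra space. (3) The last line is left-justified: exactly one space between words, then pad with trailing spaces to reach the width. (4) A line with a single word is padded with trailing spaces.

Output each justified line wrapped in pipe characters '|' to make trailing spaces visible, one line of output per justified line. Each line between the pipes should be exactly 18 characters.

Answer: |walk tower machine|
|computer  magnetic|
|fire violin bridge|
|bee   or  dust  to|
|small  evening red|
|sound             |

Derivation:
Line 1: ['walk', 'tower', 'machine'] (min_width=18, slack=0)
Line 2: ['computer', 'magnetic'] (min_width=17, slack=1)
Line 3: ['fire', 'violin', 'bridge'] (min_width=18, slack=0)
Line 4: ['bee', 'or', 'dust', 'to'] (min_width=14, slack=4)
Line 5: ['small', 'evening', 'red'] (min_width=17, slack=1)
Line 6: ['sound'] (min_width=5, slack=13)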